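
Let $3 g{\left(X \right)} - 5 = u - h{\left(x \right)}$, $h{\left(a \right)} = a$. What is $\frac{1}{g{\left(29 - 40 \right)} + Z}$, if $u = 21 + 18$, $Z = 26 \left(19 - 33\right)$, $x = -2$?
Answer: $- \frac{3}{1046} \approx -0.0028681$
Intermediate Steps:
$Z = -364$ ($Z = 26 \left(-14\right) = -364$)
$u = 39$
$g{\left(X \right)} = \frac{46}{3}$ ($g{\left(X \right)} = \frac{5}{3} + \frac{39 - -2}{3} = \frac{5}{3} + \frac{39 + 2}{3} = \frac{5}{3} + \frac{1}{3} \cdot 41 = \frac{5}{3} + \frac{41}{3} = \frac{46}{3}$)
$\frac{1}{g{\left(29 - 40 \right)} + Z} = \frac{1}{\frac{46}{3} - 364} = \frac{1}{- \frac{1046}{3}} = - \frac{3}{1046}$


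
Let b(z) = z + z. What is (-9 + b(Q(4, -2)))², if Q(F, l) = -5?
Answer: 361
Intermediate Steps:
b(z) = 2*z
(-9 + b(Q(4, -2)))² = (-9 + 2*(-5))² = (-9 - 10)² = (-19)² = 361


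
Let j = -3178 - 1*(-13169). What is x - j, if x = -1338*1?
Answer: -11329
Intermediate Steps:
x = -1338
j = 9991 (j = -3178 + 13169 = 9991)
x - j = -1338 - 1*9991 = -1338 - 9991 = -11329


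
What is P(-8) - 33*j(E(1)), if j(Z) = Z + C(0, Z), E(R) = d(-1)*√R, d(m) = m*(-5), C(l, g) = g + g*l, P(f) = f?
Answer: -338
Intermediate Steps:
d(m) = -5*m
E(R) = 5*√R (E(R) = (-5*(-1))*√R = 5*√R)
j(Z) = 2*Z (j(Z) = Z + Z*(1 + 0) = Z + Z*1 = Z + Z = 2*Z)
P(-8) - 33*j(E(1)) = -8 - 66*5*√1 = -8 - 66*5*1 = -8 - 66*5 = -8 - 33*10 = -8 - 330 = -338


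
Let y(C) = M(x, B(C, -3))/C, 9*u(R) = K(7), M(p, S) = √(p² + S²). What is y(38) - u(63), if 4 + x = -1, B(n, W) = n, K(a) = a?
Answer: -7/9 + √1469/38 ≈ 0.23084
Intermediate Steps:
x = -5 (x = -4 - 1 = -5)
M(p, S) = √(S² + p²)
u(R) = 7/9 (u(R) = (⅑)*7 = 7/9)
y(C) = √(25 + C²)/C (y(C) = √(C² + (-5)²)/C = √(C² + 25)/C = √(25 + C²)/C)
y(38) - u(63) = √(25 + 38²)/38 - 1*7/9 = √(25 + 1444)/38 - 7/9 = √1469/38 - 7/9 = -7/9 + √1469/38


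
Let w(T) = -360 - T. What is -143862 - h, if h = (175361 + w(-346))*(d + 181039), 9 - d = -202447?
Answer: -67244841627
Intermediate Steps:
d = 202456 (d = 9 - 1*(-202447) = 9 + 202447 = 202456)
h = 67244697765 (h = (175361 + (-360 - 1*(-346)))*(202456 + 181039) = (175361 + (-360 + 346))*383495 = (175361 - 14)*383495 = 175347*383495 = 67244697765)
-143862 - h = -143862 - 1*67244697765 = -143862 - 67244697765 = -67244841627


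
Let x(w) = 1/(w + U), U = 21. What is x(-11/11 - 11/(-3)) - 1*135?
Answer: -9582/71 ≈ -134.96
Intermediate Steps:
x(w) = 1/(21 + w) (x(w) = 1/(w + 21) = 1/(21 + w))
x(-11/11 - 11/(-3)) - 1*135 = 1/(21 + (-11/11 - 11/(-3))) - 1*135 = 1/(21 + (-11*1/11 - 11*(-⅓))) - 135 = 1/(21 + (-1 + 11/3)) - 135 = 1/(21 + 8/3) - 135 = 1/(71/3) - 135 = 3/71 - 135 = -9582/71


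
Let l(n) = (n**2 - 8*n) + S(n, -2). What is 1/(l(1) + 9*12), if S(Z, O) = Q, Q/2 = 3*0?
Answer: 1/101 ≈ 0.0099010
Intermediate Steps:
Q = 0 (Q = 2*(3*0) = 2*0 = 0)
S(Z, O) = 0
l(n) = n**2 - 8*n (l(n) = (n**2 - 8*n) + 0 = n**2 - 8*n)
1/(l(1) + 9*12) = 1/(1*(-8 + 1) + 9*12) = 1/(1*(-7) + 108) = 1/(-7 + 108) = 1/101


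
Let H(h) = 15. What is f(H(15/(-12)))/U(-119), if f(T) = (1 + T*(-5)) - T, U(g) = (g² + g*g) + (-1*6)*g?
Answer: -89/29036 ≈ -0.0030652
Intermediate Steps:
U(g) = -6*g + 2*g² (U(g) = (g² + g²) - 6*g = 2*g² - 6*g = -6*g + 2*g²)
f(T) = 1 - 6*T (f(T) = (1 - 5*T) - T = 1 - 6*T)
f(H(15/(-12)))/U(-119) = (1 - 6*15)/((2*(-119)*(-3 - 119))) = (1 - 90)/((2*(-119)*(-122))) = -89/29036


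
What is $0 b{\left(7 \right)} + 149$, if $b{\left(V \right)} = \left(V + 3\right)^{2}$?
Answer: $149$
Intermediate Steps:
$b{\left(V \right)} = \left(3 + V\right)^{2}$
$0 b{\left(7 \right)} + 149 = 0 \left(3 + 7\right)^{2} + 149 = 0 \cdot 10^{2} + 149 = 0 \cdot 100 + 149 = 0 + 149 = 149$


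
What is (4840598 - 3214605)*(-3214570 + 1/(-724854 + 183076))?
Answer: -2831802263596447773/541778 ≈ -5.2269e+12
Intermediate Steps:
(4840598 - 3214605)*(-3214570 + 1/(-724854 + 183076)) = 1625993*(-3214570 + 1/(-541778)) = 1625993*(-3214570 - 1/541778) = 1625993*(-1741583305461/541778) = -2831802263596447773/541778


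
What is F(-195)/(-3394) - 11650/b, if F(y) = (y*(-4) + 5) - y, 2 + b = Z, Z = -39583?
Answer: 74680/13435149 ≈ 0.0055586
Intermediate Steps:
b = -39585 (b = -2 - 39583 = -39585)
F(y) = 5 - 5*y (F(y) = (-4*y + 5) - y = (5 - 4*y) - y = 5 - 5*y)
F(-195)/(-3394) - 11650/b = (5 - 5*(-195))/(-3394) - 11650/(-39585) = (5 + 975)*(-1/3394) - 11650*(-1/39585) = 980*(-1/3394) + 2330/7917 = -490/1697 + 2330/7917 = 74680/13435149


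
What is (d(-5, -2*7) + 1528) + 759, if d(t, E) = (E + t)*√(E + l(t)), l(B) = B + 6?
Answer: 2287 - 19*I*√13 ≈ 2287.0 - 68.505*I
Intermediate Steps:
l(B) = 6 + B
d(t, E) = √(6 + E + t)*(E + t) (d(t, E) = (E + t)*√(E + (6 + t)) = (E + t)*√(6 + E + t) = √(6 + E + t)*(E + t))
(d(-5, -2*7) + 1528) + 759 = (√(6 - 2*7 - 5)*(-2*7 - 5) + 1528) + 759 = (√(6 - 14 - 5)*(-14 - 5) + 1528) + 759 = (√(-13)*(-19) + 1528) + 759 = ((I*√13)*(-19) + 1528) + 759 = (-19*I*√13 + 1528) + 759 = (1528 - 19*I*√13) + 759 = 2287 - 19*I*√13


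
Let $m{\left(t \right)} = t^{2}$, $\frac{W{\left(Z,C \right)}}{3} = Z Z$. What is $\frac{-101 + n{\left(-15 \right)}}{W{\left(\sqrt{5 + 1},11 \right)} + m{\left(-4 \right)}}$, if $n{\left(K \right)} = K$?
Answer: $- \frac{58}{17} \approx -3.4118$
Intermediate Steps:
$W{\left(Z,C \right)} = 3 Z^{2}$ ($W{\left(Z,C \right)} = 3 Z Z = 3 Z^{2}$)
$\frac{-101 + n{\left(-15 \right)}}{W{\left(\sqrt{5 + 1},11 \right)} + m{\left(-4 \right)}} = \frac{-101 - 15}{3 \left(\sqrt{5 + 1}\right)^{2} + \left(-4\right)^{2}} = - \frac{116}{3 \left(\sqrt{6}\right)^{2} + 16} = - \frac{116}{3 \cdot 6 + 16} = - \frac{116}{18 + 16} = - \frac{116}{34} = \left(-116\right) \frac{1}{34} = - \frac{58}{17}$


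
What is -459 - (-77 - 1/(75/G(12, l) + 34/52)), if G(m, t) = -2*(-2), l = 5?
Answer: -385386/1009 ≈ -381.95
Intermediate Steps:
G(m, t) = 4
-459 - (-77 - 1/(75/G(12, l) + 34/52)) = -459 - (-77 - 1/(75/4 + 34/52)) = -459 - (-77 - 1/(75*(1/4) + 34*(1/52))) = -459 - (-77 - 1/(75/4 + 17/26)) = -459 - (-77 - 1/1009/52) = -459 - (-77 - 1*52/1009) = -459 - (-77 - 52/1009) = -459 - 1*(-77745/1009) = -459 + 77745/1009 = -385386/1009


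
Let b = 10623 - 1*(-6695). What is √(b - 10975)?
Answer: √6343 ≈ 79.643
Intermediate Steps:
b = 17318 (b = 10623 + 6695 = 17318)
√(b - 10975) = √(17318 - 10975) = √6343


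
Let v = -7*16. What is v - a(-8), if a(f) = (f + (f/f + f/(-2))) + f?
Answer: -101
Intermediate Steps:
a(f) = 1 + 3*f/2 (a(f) = (f + (1 + f*(-½))) + f = (f + (1 - f/2)) + f = (1 + f/2) + f = 1 + 3*f/2)
v = -112
v - a(-8) = -112 - (1 + (3/2)*(-8)) = -112 - (1 - 12) = -112 - 1*(-11) = -112 + 11 = -101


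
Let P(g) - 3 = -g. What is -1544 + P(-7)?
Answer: -1534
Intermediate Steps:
P(g) = 3 - g
-1544 + P(-7) = -1544 + (3 - 1*(-7)) = -1544 + (3 + 7) = -1544 + 10 = -1534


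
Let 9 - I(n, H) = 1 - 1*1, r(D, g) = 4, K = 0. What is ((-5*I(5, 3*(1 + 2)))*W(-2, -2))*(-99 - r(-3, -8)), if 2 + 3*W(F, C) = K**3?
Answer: -3090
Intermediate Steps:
I(n, H) = 9 (I(n, H) = 9 - (1 - 1*1) = 9 - (1 - 1) = 9 - 1*0 = 9 + 0 = 9)
W(F, C) = -2/3 (W(F, C) = -2/3 + (1/3)*0**3 = -2/3 + (1/3)*0 = -2/3 + 0 = -2/3)
((-5*I(5, 3*(1 + 2)))*W(-2, -2))*(-99 - r(-3, -8)) = (-5*9*(-2/3))*(-99 - 1*4) = (-45*(-2/3))*(-99 - 4) = 30*(-103) = -3090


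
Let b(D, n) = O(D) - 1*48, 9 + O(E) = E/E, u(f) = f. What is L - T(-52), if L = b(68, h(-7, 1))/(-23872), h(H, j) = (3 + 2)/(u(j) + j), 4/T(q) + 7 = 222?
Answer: -10431/641560 ≈ -0.016259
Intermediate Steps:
O(E) = -8 (O(E) = -9 + E/E = -9 + 1 = -8)
T(q) = 4/215 (T(q) = 4/(-7 + 222) = 4/215)
h(H, j) = 5/(2*j) (h(H, j) = (3 + 2)/(j + j) = 5/((2*j)) = 5*(1/(2*j)) = 5/(2*j))
b(D, n) = -56 (b(D, n) = -8 - 1*48 = -8 - 48 = -56)
L = 7/2984 (L = -56/(-23872) = -56*(-1/23872) = 7/2984 ≈ 0.0023458)
L - T(-52) = 7/2984 - 1*4/215 = 7/2984 - 4/215 = -10431/641560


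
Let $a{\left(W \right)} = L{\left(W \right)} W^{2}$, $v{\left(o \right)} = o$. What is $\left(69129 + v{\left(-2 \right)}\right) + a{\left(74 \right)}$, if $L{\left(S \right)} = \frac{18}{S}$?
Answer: $70459$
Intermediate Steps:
$a{\left(W \right)} = 18 W$ ($a{\left(W \right)} = \frac{18}{W} W^{2} = 18 W$)
$\left(69129 + v{\left(-2 \right)}\right) + a{\left(74 \right)} = \left(69129 - 2\right) + 18 \cdot 74 = 69127 + 1332 = 70459$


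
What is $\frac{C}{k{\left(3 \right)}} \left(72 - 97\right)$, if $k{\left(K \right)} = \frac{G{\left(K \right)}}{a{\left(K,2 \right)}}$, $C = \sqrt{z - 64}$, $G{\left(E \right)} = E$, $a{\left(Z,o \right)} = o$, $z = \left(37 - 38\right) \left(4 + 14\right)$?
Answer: $- \frac{50 i \sqrt{82}}{3} \approx - 150.92 i$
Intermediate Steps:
$z = -18$ ($z = \left(-1\right) 18 = -18$)
$C = i \sqrt{82}$ ($C = \sqrt{-18 - 64} = \sqrt{-82} = i \sqrt{82} \approx 9.0554 i$)
$k{\left(K \right)} = \frac{K}{2}$
$\frac{C}{k{\left(3 \right)}} \left(72 - 97\right) = \frac{i \sqrt{82}}{\frac{1}{2} \cdot 3} \left(72 - 97\right) = \frac{i \sqrt{82}}{\frac{3}{2}} \left(-25\right) = i \sqrt{82} \cdot \frac{2}{3} \left(-25\right) = \frac{2 i \sqrt{82}}{3} \left(-25\right) = - \frac{50 i \sqrt{82}}{3}$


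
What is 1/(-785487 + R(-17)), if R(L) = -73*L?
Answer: -1/784246 ≈ -1.2751e-6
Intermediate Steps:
1/(-785487 + R(-17)) = 1/(-785487 - 73*(-17)) = 1/(-785487 + 1241) = 1/(-784246) = -1/784246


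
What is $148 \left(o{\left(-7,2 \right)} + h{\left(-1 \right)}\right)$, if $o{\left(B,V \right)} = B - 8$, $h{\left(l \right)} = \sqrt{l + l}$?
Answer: $-2220 + 148 i \sqrt{2} \approx -2220.0 + 209.3 i$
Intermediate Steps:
$h{\left(l \right)} = \sqrt{2} \sqrt{l}$ ($h{\left(l \right)} = \sqrt{2 l} = \sqrt{2} \sqrt{l}$)
$o{\left(B,V \right)} = -8 + B$
$148 \left(o{\left(-7,2 \right)} + h{\left(-1 \right)}\right) = 148 \left(\left(-8 - 7\right) + \sqrt{2} \sqrt{-1}\right) = 148 \left(-15 + \sqrt{2} i\right) = 148 \left(-15 + i \sqrt{2}\right) = -2220 + 148 i \sqrt{2}$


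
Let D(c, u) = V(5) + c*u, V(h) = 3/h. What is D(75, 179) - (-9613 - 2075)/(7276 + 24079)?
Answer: 420971376/31355 ≈ 13426.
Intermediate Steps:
D(c, u) = ⅗ + c*u (D(c, u) = 3/5 + c*u = 3*(⅕) + c*u = ⅗ + c*u)
D(75, 179) - (-9613 - 2075)/(7276 + 24079) = (⅗ + 75*179) - (-9613 - 2075)/(7276 + 24079) = (⅗ + 13425) - (-11688)/31355 = 67128/5 - (-11688)/31355 = 67128/5 - 1*(-11688/31355) = 67128/5 + 11688/31355 = 420971376/31355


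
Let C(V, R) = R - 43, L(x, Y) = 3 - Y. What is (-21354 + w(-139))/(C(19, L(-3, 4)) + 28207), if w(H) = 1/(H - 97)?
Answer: -5039545/6646468 ≈ -0.75823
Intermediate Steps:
w(H) = 1/(-97 + H)
C(V, R) = -43 + R
(-21354 + w(-139))/(C(19, L(-3, 4)) + 28207) = (-21354 + 1/(-97 - 139))/((-43 + (3 - 1*4)) + 28207) = (-21354 + 1/(-236))/((-43 + (3 - 4)) + 28207) = (-21354 - 1/236)/((-43 - 1) + 28207) = -5039545/(236*(-44 + 28207)) = -5039545/236/28163 = -5039545/236*1/28163 = -5039545/6646468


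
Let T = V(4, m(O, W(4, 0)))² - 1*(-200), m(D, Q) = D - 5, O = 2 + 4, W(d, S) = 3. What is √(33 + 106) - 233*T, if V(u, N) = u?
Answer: -50328 + √139 ≈ -50316.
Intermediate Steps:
O = 6
m(D, Q) = -5 + D
T = 216 (T = 4² - 1*(-200) = 16 + 200 = 216)
√(33 + 106) - 233*T = √(33 + 106) - 233*216 = √139 - 50328 = -50328 + √139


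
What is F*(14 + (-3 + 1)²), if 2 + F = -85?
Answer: -1566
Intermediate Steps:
F = -87 (F = -2 - 85 = -87)
F*(14 + (-3 + 1)²) = -87*(14 + (-3 + 1)²) = -87*(14 + (-2)²) = -87*(14 + 4) = -87*18 = -1566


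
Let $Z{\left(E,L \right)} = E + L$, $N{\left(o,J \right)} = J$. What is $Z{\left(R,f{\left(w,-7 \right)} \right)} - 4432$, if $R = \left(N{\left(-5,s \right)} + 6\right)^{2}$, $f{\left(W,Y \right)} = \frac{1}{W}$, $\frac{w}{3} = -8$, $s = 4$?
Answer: $- \frac{103969}{24} \approx -4332.0$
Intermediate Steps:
$w = -24$ ($w = 3 \left(-8\right) = -24$)
$R = 100$ ($R = \left(4 + 6\right)^{2} = 10^{2} = 100$)
$Z{\left(R,f{\left(w,-7 \right)} \right)} - 4432 = \left(100 + \frac{1}{-24}\right) - 4432 = \left(100 - \frac{1}{24}\right) - 4432 = \frac{2399}{24} - 4432 = - \frac{103969}{24}$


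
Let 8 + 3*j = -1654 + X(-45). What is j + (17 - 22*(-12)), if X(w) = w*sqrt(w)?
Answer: -273 - 45*I*sqrt(5) ≈ -273.0 - 100.62*I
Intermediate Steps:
X(w) = w**(3/2)
j = -554 - 45*I*sqrt(5) (j = -8/3 + (-1654 + (-45)**(3/2))/3 = -8/3 + (-1654 - 135*I*sqrt(5))/3 = -8/3 + (-1654/3 - 45*I*sqrt(5)) = -554 - 45*I*sqrt(5) ≈ -554.0 - 100.62*I)
j + (17 - 22*(-12)) = (-554 - 45*I*sqrt(5)) + (17 - 22*(-12)) = (-554 - 45*I*sqrt(5)) + (17 + 264) = (-554 - 45*I*sqrt(5)) + 281 = -273 - 45*I*sqrt(5)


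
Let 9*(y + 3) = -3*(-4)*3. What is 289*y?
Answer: 289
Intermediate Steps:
y = 1 (y = -3 + (-3*(-4)*3)/9 = -3 + (12*3)/9 = -3 + (1/9)*36 = -3 + 4 = 1)
289*y = 289*1 = 289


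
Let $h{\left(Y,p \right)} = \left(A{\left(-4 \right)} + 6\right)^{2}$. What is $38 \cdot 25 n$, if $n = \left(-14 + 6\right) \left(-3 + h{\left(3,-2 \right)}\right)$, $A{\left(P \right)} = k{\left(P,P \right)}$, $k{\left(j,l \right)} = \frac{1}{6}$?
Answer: $- \frac{2395900}{9} \approx -2.6621 \cdot 10^{5}$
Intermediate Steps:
$k{\left(j,l \right)} = \frac{1}{6}$
$A{\left(P \right)} = \frac{1}{6}$
$h{\left(Y,p \right)} = \frac{1369}{36}$ ($h{\left(Y,p \right)} = \left(\frac{1}{6} + 6\right)^{2} = \left(\frac{37}{6}\right)^{2} = \frac{1369}{36}$)
$n = - \frac{2522}{9}$ ($n = \left(-14 + 6\right) \left(-3 + \frac{1369}{36}\right) = \left(-8\right) \frac{1261}{36} = - \frac{2522}{9} \approx -280.22$)
$38 \cdot 25 n = 38 \cdot 25 \left(- \frac{2522}{9}\right) = 950 \left(- \frac{2522}{9}\right) = - \frac{2395900}{9}$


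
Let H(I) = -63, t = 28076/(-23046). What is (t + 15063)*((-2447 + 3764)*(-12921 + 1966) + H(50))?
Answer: -4998091922978/23 ≈ -2.1731e+11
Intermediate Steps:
t = -14038/11523 (t = 28076*(-1/23046) = -14038/11523 ≈ -1.2183)
(t + 15063)*((-2447 + 3764)*(-12921 + 1966) + H(50)) = (-14038/11523 + 15063)*((-2447 + 3764)*(-12921 + 1966) - 63) = 173556911*(1317*(-10955) - 63)/11523 = 173556911*(-14427735 - 63)/11523 = (173556911/11523)*(-14427798) = -4998091922978/23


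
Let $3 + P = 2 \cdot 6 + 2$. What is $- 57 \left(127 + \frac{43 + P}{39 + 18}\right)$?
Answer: $-7293$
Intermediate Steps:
$P = 11$ ($P = -3 + \left(2 \cdot 6 + 2\right) = -3 + \left(12 + 2\right) = -3 + 14 = 11$)
$- 57 \left(127 + \frac{43 + P}{39 + 18}\right) = - 57 \left(127 + \frac{43 + 11}{39 + 18}\right) = - 57 \left(127 + \frac{54}{57}\right) = - 57 \left(127 + 54 \cdot \frac{1}{57}\right) = - 57 \left(127 + \frac{18}{19}\right) = \left(-57\right) \frac{2431}{19} = -7293$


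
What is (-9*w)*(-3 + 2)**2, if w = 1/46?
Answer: -9/46 ≈ -0.19565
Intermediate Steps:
w = 1/46 ≈ 0.021739
(-9*w)*(-3 + 2)**2 = (-9*1/46)*(-3 + 2)**2 = -9/46*(-1)**2 = -9/46*1 = -9/46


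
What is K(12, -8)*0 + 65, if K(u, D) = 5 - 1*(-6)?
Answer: 65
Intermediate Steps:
K(u, D) = 11 (K(u, D) = 5 + 6 = 11)
K(12, -8)*0 + 65 = 11*0 + 65 = 0 + 65 = 65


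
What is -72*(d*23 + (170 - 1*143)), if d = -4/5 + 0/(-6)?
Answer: -3096/5 ≈ -619.20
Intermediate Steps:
d = -4/5 (d = -4*1/5 + 0*(-1/6) = -4/5 + 0 = -4/5 ≈ -0.80000)
-72*(d*23 + (170 - 1*143)) = -72*(-4/5*23 + (170 - 1*143)) = -72*(-92/5 + (170 - 143)) = -72*(-92/5 + 27) = -72*43/5 = -3096/5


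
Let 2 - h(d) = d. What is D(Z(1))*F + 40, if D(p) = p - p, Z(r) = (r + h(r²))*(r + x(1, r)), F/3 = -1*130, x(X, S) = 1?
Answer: 40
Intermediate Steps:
h(d) = 2 - d
F = -390 (F = 3*(-1*130) = 3*(-130) = -390)
Z(r) = (1 + r)*(2 + r - r²) (Z(r) = (r + (2 - r²))*(r + 1) = (2 + r - r²)*(1 + r) = (1 + r)*(2 + r - r²))
D(p) = 0
D(Z(1))*F + 40 = 0*(-390) + 40 = 0 + 40 = 40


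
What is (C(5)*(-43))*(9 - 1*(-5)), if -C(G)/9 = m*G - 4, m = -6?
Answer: -184212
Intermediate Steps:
C(G) = 36 + 54*G (C(G) = -9*(-6*G - 4) = -9*(-4 - 6*G) = 36 + 54*G)
(C(5)*(-43))*(9 - 1*(-5)) = ((36 + 54*5)*(-43))*(9 - 1*(-5)) = ((36 + 270)*(-43))*(9 + 5) = (306*(-43))*14 = -13158*14 = -184212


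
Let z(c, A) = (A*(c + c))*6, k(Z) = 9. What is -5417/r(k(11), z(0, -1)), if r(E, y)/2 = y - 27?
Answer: 5417/54 ≈ 100.31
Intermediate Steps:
z(c, A) = 12*A*c (z(c, A) = (A*(2*c))*6 = (2*A*c)*6 = 12*A*c)
r(E, y) = -54 + 2*y (r(E, y) = 2*(y - 27) = 2*(-27 + y) = -54 + 2*y)
-5417/r(k(11), z(0, -1)) = -5417/(-54 + 2*(12*(-1)*0)) = -5417/(-54 + 2*0) = -5417/(-54 + 0) = -5417/(-54) = -5417*(-1/54) = 5417/54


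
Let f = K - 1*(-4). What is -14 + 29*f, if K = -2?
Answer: 44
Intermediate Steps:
f = 2 (f = -2 - 1*(-4) = -2 + 4 = 2)
-14 + 29*f = -14 + 29*2 = -14 + 58 = 44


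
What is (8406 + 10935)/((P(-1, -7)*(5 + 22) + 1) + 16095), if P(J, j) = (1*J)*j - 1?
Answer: 19341/16258 ≈ 1.1896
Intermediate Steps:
P(J, j) = -1 + J*j (P(J, j) = J*j - 1 = -1 + J*j)
(8406 + 10935)/((P(-1, -7)*(5 + 22) + 1) + 16095) = (8406 + 10935)/(((-1 - 1*(-7))*(5 + 22) + 1) + 16095) = 19341/(((-1 + 7)*27 + 1) + 16095) = 19341/((6*27 + 1) + 16095) = 19341/((162 + 1) + 16095) = 19341/(163 + 16095) = 19341/16258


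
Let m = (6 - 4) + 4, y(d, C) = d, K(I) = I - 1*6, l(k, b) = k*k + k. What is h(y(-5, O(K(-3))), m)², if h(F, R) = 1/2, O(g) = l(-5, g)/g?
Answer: ¼ ≈ 0.25000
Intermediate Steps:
l(k, b) = k + k² (l(k, b) = k² + k = k + k²)
K(I) = -6 + I (K(I) = I - 6 = -6 + I)
O(g) = 20/g (O(g) = (-5*(1 - 5))/g = (-5*(-4))/g = 20/g)
m = 6 (m = 2 + 4 = 6)
h(F, R) = ½
h(y(-5, O(K(-3))), m)² = (½)² = ¼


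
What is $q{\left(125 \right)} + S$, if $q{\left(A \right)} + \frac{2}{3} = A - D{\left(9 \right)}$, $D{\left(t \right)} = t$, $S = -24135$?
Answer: $- \frac{72059}{3} \approx -24020.0$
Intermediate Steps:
$q{\left(A \right)} = - \frac{29}{3} + A$ ($q{\left(A \right)} = - \frac{2}{3} + \left(A - 9\right) = - \frac{2}{3} + \left(-9 + A\right) = - \frac{29}{3} + A$)
$q{\left(125 \right)} + S = \left(- \frac{29}{3} + 125\right) - 24135 = \frac{346}{3} - 24135 = - \frac{72059}{3}$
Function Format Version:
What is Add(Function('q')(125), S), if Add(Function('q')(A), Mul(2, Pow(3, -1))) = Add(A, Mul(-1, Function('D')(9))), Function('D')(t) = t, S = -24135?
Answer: Rational(-72059, 3) ≈ -24020.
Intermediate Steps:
Function('q')(A) = Add(Rational(-29, 3), A) (Function('q')(A) = Add(Rational(-2, 3), Add(A, Mul(-1, 9))) = Add(Rational(-2, 3), Add(A, -9)) = Add(Rational(-2, 3), Add(-9, A)) = Add(Rational(-29, 3), A))
Add(Function('q')(125), S) = Add(Add(Rational(-29, 3), 125), -24135) = Add(Rational(346, 3), -24135) = Rational(-72059, 3)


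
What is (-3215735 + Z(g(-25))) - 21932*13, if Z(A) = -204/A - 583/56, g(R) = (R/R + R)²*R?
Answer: -29407235731/8400 ≈ -3.5009e+6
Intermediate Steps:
g(R) = R*(1 + R)² (g(R) = (1 + R)²*R = R*(1 + R)²)
Z(A) = -583/56 - 204/A (Z(A) = -204/A - 583*1/56 = -204/A - 583/56 = -583/56 - 204/A)
(-3215735 + Z(g(-25))) - 21932*13 = (-3215735 + (-583/56 - 204*(-1/(25*(1 - 25)²)))) - 21932*13 = (-3215735 + (-583/56 - 204/((-25*(-24)²)))) - 285116 = (-3215735 + (-583/56 - 204/((-25*576)))) - 285116 = (-3215735 + (-583/56 - 204/(-14400))) - 285116 = (-3215735 + (-583/56 - 204*(-1/14400))) - 285116 = (-3215735 + (-583/56 + 17/1200)) - 285116 = (-3215735 - 87331/8400) - 285116 = -27012261331/8400 - 285116 = -29407235731/8400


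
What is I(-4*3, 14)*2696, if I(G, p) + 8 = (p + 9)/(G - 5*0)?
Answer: -80206/3 ≈ -26735.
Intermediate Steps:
I(G, p) = -8 + (9 + p)/G (I(G, p) = -8 + (p + 9)/(G - 5*0) = -8 + (9 + p)/(G + 0) = -8 + (9 + p)/G)
I(-4*3, 14)*2696 = ((9 + 14 - (-32)*3)/((-4*3)))*2696 = ((9 + 14 - 8*(-12))/(-12))*2696 = -(9 + 14 + 96)/12*2696 = -1/12*119*2696 = -119/12*2696 = -80206/3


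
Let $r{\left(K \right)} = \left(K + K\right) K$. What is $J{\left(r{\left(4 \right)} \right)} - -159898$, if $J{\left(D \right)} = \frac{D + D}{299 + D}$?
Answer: $\frac{52926302}{331} \approx 1.599 \cdot 10^{5}$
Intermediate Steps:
$r{\left(K \right)} = 2 K^{2}$ ($r{\left(K \right)} = 2 K K = 2 K^{2}$)
$J{\left(D \right)} = \frac{2 D}{299 + D}$
$J{\left(r{\left(4 \right)} \right)} - -159898 = \frac{2 \cdot 2 \cdot 4^{2}}{299 + 2 \cdot 4^{2}} - -159898 = \frac{2 \cdot 2 \cdot 16}{299 + 2 \cdot 16} + 159898 = 2 \cdot 32 \frac{1}{299 + 32} + 159898 = 2 \cdot 32 \cdot \frac{1}{331} + 159898 = \frac{64}{331} + 159898 = \frac{52926302}{331}$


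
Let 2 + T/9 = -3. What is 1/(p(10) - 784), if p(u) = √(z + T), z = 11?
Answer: -392/307345 - I*√34/614690 ≈ -0.0012754 - 9.486e-6*I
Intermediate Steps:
T = -45 (T = -18 + 9*(-3) = -18 - 27 = -45)
p(u) = I*√34 (p(u) = √(11 - 45) = √(-34) = I*√34)
1/(p(10) - 784) = 1/(I*√34 - 784) = 1/(-784 + I*√34)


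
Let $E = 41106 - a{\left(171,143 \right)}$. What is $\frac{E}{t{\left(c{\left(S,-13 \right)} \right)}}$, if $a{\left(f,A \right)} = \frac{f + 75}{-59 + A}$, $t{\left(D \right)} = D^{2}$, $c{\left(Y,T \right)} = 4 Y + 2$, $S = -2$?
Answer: $\frac{575443}{504} \approx 1141.8$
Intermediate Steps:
$c{\left(Y,T \right)} = 2 + 4 Y$
$a{\left(f,A \right)} = \frac{75 + f}{-59 + A}$
$E = \frac{575443}{14}$ ($E = 41106 - \frac{75 + 171}{-59 + 143} = 41106 - \frac{1}{84} \cdot 246 = 41106 - \frac{41}{14} = \frac{575443}{14} \approx 41103.0$)
$\frac{E}{t{\left(c{\left(S,-13 \right)} \right)}} = \frac{575443}{14 \left(2 + 4 \left(-2\right)\right)^{2}} = \frac{575443}{14 \left(2 - 8\right)^{2}} = \frac{575443}{14 \left(-6\right)^{2}} = \frac{575443}{14 \cdot 36} = \frac{575443}{14} \cdot \frac{1}{36} = \frac{575443}{504}$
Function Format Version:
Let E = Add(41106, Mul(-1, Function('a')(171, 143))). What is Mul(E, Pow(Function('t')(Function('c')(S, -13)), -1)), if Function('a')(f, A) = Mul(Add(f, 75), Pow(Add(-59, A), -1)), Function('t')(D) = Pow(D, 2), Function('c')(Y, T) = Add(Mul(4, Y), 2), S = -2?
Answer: Rational(575443, 504) ≈ 1141.8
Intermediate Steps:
Function('c')(Y, T) = Add(2, Mul(4, Y))
Function('a')(f, A) = Mul(Pow(Add(-59, A), -1), Add(75, f)) (Function('a')(f, A) = Mul(Add(75, f), Pow(Add(-59, A), -1)) = Mul(Pow(Add(-59, A), -1), Add(75, f)))
E = Rational(575443, 14) (E = Add(41106, Mul(-1, Mul(Pow(Add(-59, 143), -1), Add(75, 171)))) = Add(41106, Mul(-1, Mul(Pow(84, -1), 246))) = Add(41106, Mul(-1, Mul(Rational(1, 84), 246))) = Add(41106, Mul(-1, Rational(41, 14))) = Add(41106, Rational(-41, 14)) = Rational(575443, 14) ≈ 41103.)
Mul(E, Pow(Function('t')(Function('c')(S, -13)), -1)) = Mul(Rational(575443, 14), Pow(Pow(Add(2, Mul(4, -2)), 2), -1)) = Mul(Rational(575443, 14), Pow(Pow(Add(2, -8), 2), -1)) = Mul(Rational(575443, 14), Pow(Pow(-6, 2), -1)) = Mul(Rational(575443, 14), Pow(36, -1)) = Mul(Rational(575443, 14), Rational(1, 36)) = Rational(575443, 504)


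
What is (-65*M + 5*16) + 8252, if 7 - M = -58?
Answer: 4107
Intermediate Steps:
M = 65 (M = 7 - 1*(-58) = 7 + 58 = 65)
(-65*M + 5*16) + 8252 = (-65*65 + 5*16) + 8252 = (-4225 + 80) + 8252 = -4145 + 8252 = 4107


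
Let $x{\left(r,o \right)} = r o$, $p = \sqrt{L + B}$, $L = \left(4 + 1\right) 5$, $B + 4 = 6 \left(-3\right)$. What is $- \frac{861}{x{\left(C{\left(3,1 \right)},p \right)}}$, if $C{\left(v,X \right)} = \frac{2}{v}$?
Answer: $- \frac{861 \sqrt{3}}{2} \approx -745.65$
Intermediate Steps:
$B = -22$ ($B = -4 + 6 \left(-3\right) = -4 - 18 = -22$)
$L = 25$ ($L = 5 \cdot 5 = 25$)
$p = \sqrt{3}$ ($p = \sqrt{25 - 22} = \sqrt{3} \approx 1.732$)
$x{\left(r,o \right)} = o r$
$- \frac{861}{x{\left(C{\left(3,1 \right)},p \right)}} = - \frac{861}{\sqrt{3} \cdot \frac{2}{3}} = - \frac{861}{\frac{2}{3} \sqrt{3}} = - 861 \frac{\sqrt{3}}{2} = - \frac{861 \sqrt{3}}{2}$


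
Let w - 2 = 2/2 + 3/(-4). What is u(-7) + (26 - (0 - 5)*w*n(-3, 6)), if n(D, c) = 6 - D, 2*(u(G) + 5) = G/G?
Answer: 491/4 ≈ 122.75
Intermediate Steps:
u(G) = -9/2 (u(G) = -5 + (G/G)/2 = -5 + (½)*1 = -5 + ½ = -9/2)
w = 9/4 (w = 2 + (2/2 + 3/(-4)) = 2 + (2*(½) + 3*(-¼)) = 2 + (1 - ¾) = 2 + ¼ = 9/4 ≈ 2.2500)
u(-7) + (26 - (0 - 5)*w*n(-3, 6)) = -9/2 + (26 - (0 - 5)*(9/4)*(6 - 1*(-3))) = -9/2 + (26 - (-5*9/4)*(6 + 3)) = -9/2 + (26 - (-45)*9/4) = -9/2 + (26 - 1*(-405/4)) = -9/2 + (26 + 405/4) = -9/2 + 509/4 = 491/4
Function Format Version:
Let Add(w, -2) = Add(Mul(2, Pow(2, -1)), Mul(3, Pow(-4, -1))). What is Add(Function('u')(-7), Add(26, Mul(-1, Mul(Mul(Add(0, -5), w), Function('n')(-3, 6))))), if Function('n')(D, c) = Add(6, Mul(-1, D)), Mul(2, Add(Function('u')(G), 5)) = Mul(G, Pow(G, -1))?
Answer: Rational(491, 4) ≈ 122.75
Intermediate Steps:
Function('u')(G) = Rational(-9, 2) (Function('u')(G) = Add(-5, Mul(Rational(1, 2), Mul(G, Pow(G, -1)))) = Add(-5, Mul(Rational(1, 2), 1)) = Add(-5, Rational(1, 2)) = Rational(-9, 2))
w = Rational(9, 4) (w = Add(2, Add(Mul(2, Pow(2, -1)), Mul(3, Pow(-4, -1)))) = Add(2, Add(Mul(2, Rational(1, 2)), Mul(3, Rational(-1, 4)))) = Add(2, Add(1, Rational(-3, 4))) = Add(2, Rational(1, 4)) = Rational(9, 4) ≈ 2.2500)
Add(Function('u')(-7), Add(26, Mul(-1, Mul(Mul(Add(0, -5), w), Function('n')(-3, 6))))) = Add(Rational(-9, 2), Add(26, Mul(-1, Mul(Mul(Add(0, -5), Rational(9, 4)), Add(6, Mul(-1, -3)))))) = Add(Rational(-9, 2), Add(26, Mul(-1, Mul(Mul(-5, Rational(9, 4)), Add(6, 3))))) = Add(Rational(-9, 2), Add(26, Mul(-1, Mul(Rational(-45, 4), 9)))) = Add(Rational(-9, 2), Add(26, Mul(-1, Rational(-405, 4)))) = Add(Rational(-9, 2), Add(26, Rational(405, 4))) = Add(Rational(-9, 2), Rational(509, 4)) = Rational(491, 4)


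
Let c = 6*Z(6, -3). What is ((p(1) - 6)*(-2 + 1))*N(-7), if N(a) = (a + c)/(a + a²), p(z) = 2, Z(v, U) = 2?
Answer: 10/21 ≈ 0.47619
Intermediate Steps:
c = 12 (c = 6*2 = 12)
N(a) = (12 + a)/(a + a²) (N(a) = (a + 12)/(a + a²) = (12 + a)/(a + a²))
((p(1) - 6)*(-2 + 1))*N(-7) = ((2 - 6)*(-2 + 1))*((12 - 7)/((-7)*(1 - 7))) = (-4*(-1))*(-⅐*5/(-6)) = 4*(-⅐*(-⅙)*5) = 4*(5/42) = 10/21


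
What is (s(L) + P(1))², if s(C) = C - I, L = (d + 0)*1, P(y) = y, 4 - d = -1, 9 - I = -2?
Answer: 25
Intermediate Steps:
I = 11 (I = 9 - 1*(-2) = 9 + 2 = 11)
d = 5 (d = 4 - 1*(-1) = 4 + 1 = 5)
L = 5 (L = (5 + 0)*1 = 5*1 = 5)
s(C) = -11 + C (s(C) = C - 1*11 = C - 11 = -11 + C)
(s(L) + P(1))² = ((-11 + 5) + 1)² = (-6 + 1)² = (-5)² = 25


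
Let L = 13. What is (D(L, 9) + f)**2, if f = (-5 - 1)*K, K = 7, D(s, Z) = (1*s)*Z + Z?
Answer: 7056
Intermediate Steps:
D(s, Z) = Z + Z*s (D(s, Z) = s*Z + Z = Z*s + Z = Z + Z*s)
f = -42 (f = (-5 - 1)*7 = -6*7 = -42)
(D(L, 9) + f)**2 = (9*(1 + 13) - 42)**2 = (9*14 - 42)**2 = (126 - 42)**2 = 84**2 = 7056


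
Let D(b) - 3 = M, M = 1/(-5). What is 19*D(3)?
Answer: 266/5 ≈ 53.200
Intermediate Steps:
M = -⅕ ≈ -0.20000
D(b) = 14/5 (D(b) = 3 - ⅕ = 14/5)
19*D(3) = 19*(14/5) = 266/5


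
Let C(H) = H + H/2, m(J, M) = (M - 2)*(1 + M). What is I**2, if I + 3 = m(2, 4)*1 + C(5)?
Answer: 841/4 ≈ 210.25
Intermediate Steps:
m(J, M) = (1 + M)*(-2 + M) (m(J, M) = (-2 + M)*(1 + M) = (1 + M)*(-2 + M))
C(H) = 3*H/2 (C(H) = H + H*(1/2) = H + H/2 = 3*H/2)
I = 29/2 (I = -3 + ((-2 + 4**2 - 1*4)*1 + (3/2)*5) = -3 + ((-2 + 16 - 4)*1 + 15/2) = -3 + (10*1 + 15/2) = -3 + (10 + 15/2) = -3 + 35/2 = 29/2 ≈ 14.500)
I**2 = (29/2)**2 = 841/4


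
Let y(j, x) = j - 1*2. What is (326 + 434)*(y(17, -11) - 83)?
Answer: -51680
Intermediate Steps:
y(j, x) = -2 + j (y(j, x) = j - 2 = -2 + j)
(326 + 434)*(y(17, -11) - 83) = (326 + 434)*((-2 + 17) - 83) = 760*(15 - 83) = 760*(-68) = -51680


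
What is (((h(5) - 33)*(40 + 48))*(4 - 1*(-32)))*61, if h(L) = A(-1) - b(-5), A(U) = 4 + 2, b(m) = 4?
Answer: -5990688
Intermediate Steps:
A(U) = 6
h(L) = 2 (h(L) = 6 - 1*4 = 6 - 4 = 2)
(((h(5) - 33)*(40 + 48))*(4 - 1*(-32)))*61 = (((2 - 33)*(40 + 48))*(4 - 1*(-32)))*61 = ((-31*88)*(4 + 32))*61 = -2728*36*61 = -98208*61 = -5990688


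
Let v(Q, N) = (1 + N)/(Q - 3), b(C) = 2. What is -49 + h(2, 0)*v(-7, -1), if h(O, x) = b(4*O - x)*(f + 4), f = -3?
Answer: -49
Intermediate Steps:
v(Q, N) = (1 + N)/(-3 + Q)
h(O, x) = 2 (h(O, x) = 2*(-3 + 4) = 2*1 = 2)
-49 + h(2, 0)*v(-7, -1) = -49 + 2*((1 - 1)/(-3 - 7)) = -49 + 2*(0/(-10)) = -49 + 2*(-⅒*0) = -49 + 2*0 = -49 + 0 = -49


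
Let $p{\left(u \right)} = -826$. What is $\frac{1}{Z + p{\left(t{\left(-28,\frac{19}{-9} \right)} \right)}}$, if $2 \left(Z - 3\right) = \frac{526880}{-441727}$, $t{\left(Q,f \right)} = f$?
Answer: $- \frac{441727}{363804761} \approx -0.0012142$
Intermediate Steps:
$Z = \frac{1061741}{441727}$ ($Z = 3 + \frac{526880 \frac{1}{-441727}}{2} = 3 + \frac{526880 \left(- \frac{1}{441727}\right)}{2} = 3 + \frac{1}{2} \left(- \frac{526880}{441727}\right) = 3 - \frac{263440}{441727} = \frac{1061741}{441727} \approx 2.4036$)
$\frac{1}{Z + p{\left(t{\left(-28,\frac{19}{-9} \right)} \right)}} = \frac{1}{\frac{1061741}{441727} - 826} = \frac{1}{- \frac{363804761}{441727}} = - \frac{441727}{363804761}$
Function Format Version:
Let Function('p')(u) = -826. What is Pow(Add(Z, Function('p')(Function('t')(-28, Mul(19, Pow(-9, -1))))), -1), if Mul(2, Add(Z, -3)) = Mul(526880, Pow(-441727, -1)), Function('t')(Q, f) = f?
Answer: Rational(-441727, 363804761) ≈ -0.0012142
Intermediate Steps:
Z = Rational(1061741, 441727) (Z = Add(3, Mul(Rational(1, 2), Mul(526880, Pow(-441727, -1)))) = Add(3, Mul(Rational(1, 2), Mul(526880, Rational(-1, 441727)))) = Add(3, Mul(Rational(1, 2), Rational(-526880, 441727))) = Add(3, Rational(-263440, 441727)) = Rational(1061741, 441727) ≈ 2.4036)
Pow(Add(Z, Function('p')(Function('t')(-28, Mul(19, Pow(-9, -1))))), -1) = Pow(Add(Rational(1061741, 441727), -826), -1) = Pow(Rational(-363804761, 441727), -1) = Rational(-441727, 363804761)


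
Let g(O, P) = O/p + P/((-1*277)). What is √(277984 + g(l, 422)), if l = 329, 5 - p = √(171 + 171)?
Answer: √(-106671831051 + 63987952326*√38)/(277*√(-5 + 3*√38)) ≈ 527.22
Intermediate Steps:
p = 5 - 3*√38 (p = 5 - √(171 + 171) = 5 - √342 = 5 - 3*√38 ≈ -13.493)
g(O, P) = -P/277 + O/(5 - 3*√38) (g(O, P) = O/(5 - 3*√38) + P/((-1*277)) = O/(5 - 3*√38) + P/(-277) = O/(5 - 3*√38) + P*(-1/277) = O/(5 - 3*√38) - P/277 = -P/277 + O/(5 - 3*√38))
√(277984 + g(l, 422)) = √(277984 + (-5/317*329 - 1/277*422 - 3/317*329*√38)) = √(277984 + (-1645/317 - 422/277 - 987*√38/317)) = √(277984 + (-589439/87809 - 987*√38/317)) = √(24408907617/87809 - 987*√38/317)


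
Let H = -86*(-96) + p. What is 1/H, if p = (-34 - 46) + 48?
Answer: 1/8224 ≈ 0.00012160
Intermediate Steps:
p = -32 (p = -80 + 48 = -32)
H = 8224 (H = -86*(-96) - 32 = 8256 - 32 = 8224)
1/H = 1/8224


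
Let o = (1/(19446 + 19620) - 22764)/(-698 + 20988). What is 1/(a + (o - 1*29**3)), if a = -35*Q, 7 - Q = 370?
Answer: -792649140/9262201850183 ≈ -8.5579e-5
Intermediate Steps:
Q = -363 (Q = 7 - 1*370 = 7 - 370 = -363)
o = -889298423/792649140 (o = (1/39066 - 22764)/20290 = (1/39066 - 22764)*(1/20290) = -889298423/39066*1/20290 = -889298423/792649140 ≈ -1.1219)
a = 12705 (a = -35*(-363) = 12705)
1/(a + (o - 1*29**3)) = 1/(12705 + (-889298423/792649140 - 1*29**3)) = 1/(12705 + (-889298423/792649140 - 1*24389)) = 1/(12705 + (-889298423/792649140 - 24389)) = 1/(12705 - 19332809173883/792649140) = 1/(-9262201850183/792649140) = -792649140/9262201850183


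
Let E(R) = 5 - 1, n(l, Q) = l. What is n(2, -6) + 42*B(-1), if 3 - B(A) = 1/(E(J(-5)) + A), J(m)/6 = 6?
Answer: 114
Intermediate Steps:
J(m) = 36 (J(m) = 6*6 = 36)
E(R) = 4
B(A) = 3 - 1/(4 + A)
n(2, -6) + 42*B(-1) = 2 + 42*((11 + 3*(-1))/(4 - 1)) = 2 + 42*((11 - 3)/3) = 2 + 42*((⅓)*8) = 2 + 42*(8/3) = 2 + 112 = 114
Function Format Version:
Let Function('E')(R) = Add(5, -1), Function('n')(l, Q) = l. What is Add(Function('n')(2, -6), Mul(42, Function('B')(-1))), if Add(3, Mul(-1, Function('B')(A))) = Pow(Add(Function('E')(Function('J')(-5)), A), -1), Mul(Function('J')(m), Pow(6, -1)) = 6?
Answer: 114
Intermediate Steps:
Function('J')(m) = 36 (Function('J')(m) = Mul(6, 6) = 36)
Function('E')(R) = 4
Function('B')(A) = Add(3, Mul(-1, Pow(Add(4, A), -1)))
Add(Function('n')(2, -6), Mul(42, Function('B')(-1))) = Add(2, Mul(42, Mul(Pow(Add(4, -1), -1), Add(11, Mul(3, -1))))) = Add(2, Mul(42, Mul(Pow(3, -1), Add(11, -3)))) = Add(2, Mul(42, Mul(Rational(1, 3), 8))) = Add(2, Mul(42, Rational(8, 3))) = Add(2, 112) = 114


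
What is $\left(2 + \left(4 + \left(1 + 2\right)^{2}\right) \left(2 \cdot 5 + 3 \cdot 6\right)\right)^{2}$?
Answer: $133956$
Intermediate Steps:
$\left(2 + \left(4 + \left(1 + 2\right)^{2}\right) \left(2 \cdot 5 + 3 \cdot 6\right)\right)^{2} = \left(2 + \left(4 + 3^{2}\right) \left(10 + 18\right)\right)^{2} = \left(2 + \left(4 + 9\right) 28\right)^{2} = \left(2 + 13 \cdot 28\right)^{2} = \left(2 + 364\right)^{2} = 366^{2} = 133956$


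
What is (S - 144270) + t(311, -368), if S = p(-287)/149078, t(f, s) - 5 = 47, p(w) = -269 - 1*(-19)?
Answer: -10749865627/74539 ≈ -1.4422e+5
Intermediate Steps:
p(w) = -250 (p(w) = -269 + 19 = -250)
t(f, s) = 52 (t(f, s) = 5 + 47 = 52)
S = -125/74539 (S = -250/149078 = -250*1/149078 = -125/74539 ≈ -0.0016770)
(S - 144270) + t(311, -368) = (-125/74539 - 144270) + 52 = -10753741655/74539 + 52 = -10749865627/74539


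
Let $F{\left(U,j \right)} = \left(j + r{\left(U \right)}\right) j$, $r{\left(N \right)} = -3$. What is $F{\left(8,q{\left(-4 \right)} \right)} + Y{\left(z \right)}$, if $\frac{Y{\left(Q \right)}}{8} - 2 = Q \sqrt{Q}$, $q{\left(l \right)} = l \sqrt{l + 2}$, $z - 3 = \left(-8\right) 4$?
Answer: $-16 - 232 i \sqrt{29} + 12 i \sqrt{2} \approx -16.0 - 1232.4 i$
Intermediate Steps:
$z = -29$ ($z = 3 - 32 = -29$)
$q{\left(l \right)} = l \sqrt{2 + l}$
$F{\left(U,j \right)} = j \left(-3 + j\right)$ ($F{\left(U,j \right)} = \left(j - 3\right) j = \left(-3 + j\right) j = j \left(-3 + j\right)$)
$Y{\left(Q \right)} = 16 + 8 Q^{\frac{3}{2}}$ ($Y{\left(Q \right)} = 16 + 8 Q \sqrt{Q} = 16 + 8 Q^{\frac{3}{2}}$)
$F{\left(8,q{\left(-4 \right)} \right)} + Y{\left(z \right)} = - 4 \sqrt{2 - 4} \left(-3 - 4 \sqrt{2 - 4}\right) + \left(16 + 8 \left(-29\right)^{\frac{3}{2}}\right) = - 4 \sqrt{-2} \left(-3 - 4 \sqrt{-2}\right) + \left(16 + 8 \left(- 29 i \sqrt{29}\right)\right) = - 4 i \sqrt{2} \left(-3 - 4 i \sqrt{2}\right) + \left(16 - 232 i \sqrt{29}\right) = 16 - 232 i \sqrt{29} - 4 i \sqrt{2} \left(-3 - 4 i \sqrt{2}\right)$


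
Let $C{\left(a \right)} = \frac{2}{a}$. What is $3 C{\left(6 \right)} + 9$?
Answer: $10$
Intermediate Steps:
$3 C{\left(6 \right)} + 9 = 3 \cdot \frac{2}{6} + 9 = 3 \cdot 2 \cdot \frac{1}{6} + 9 = 3 \cdot \frac{1}{3} + 9 = 1 + 9 = 10$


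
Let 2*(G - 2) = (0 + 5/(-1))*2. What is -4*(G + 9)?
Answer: -24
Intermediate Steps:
G = -3 (G = 2 + ((0 + 5/(-1))*2)/2 = 2 + ((0 + 5*(-1))*2)/2 = 2 + ((0 - 5)*2)/2 = 2 + (-5*2)/2 = 2 + (½)*(-10) = 2 - 5 = -3)
-4*(G + 9) = -4*(-3 + 9) = -4*6 = -24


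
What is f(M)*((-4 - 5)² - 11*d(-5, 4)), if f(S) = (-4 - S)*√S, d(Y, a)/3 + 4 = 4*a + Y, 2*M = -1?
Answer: 525*I*√2/2 ≈ 371.23*I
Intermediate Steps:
M = -½ (M = (½)*(-1) = -½ ≈ -0.50000)
d(Y, a) = -12 + 3*Y + 12*a (d(Y, a) = -12 + 3*(4*a + Y) = -12 + 3*(Y + 4*a) = -12 + (3*Y + 12*a) = -12 + 3*Y + 12*a)
f(S) = √S*(-4 - S)
f(M)*((-4 - 5)² - 11*d(-5, 4)) = (√(-½)*(-4 - 1*(-½)))*((-4 - 5)² - 11*(-12 + 3*(-5) + 12*4)) = ((I*√2/2)*(-4 + ½))*((-9)² - 11*(-12 - 15 + 48)) = ((I*√2/2)*(-7/2))*(81 - 11*21) = (-7*I*√2/4)*(81 - 231) = -7*I*√2/4*(-150) = 525*I*√2/2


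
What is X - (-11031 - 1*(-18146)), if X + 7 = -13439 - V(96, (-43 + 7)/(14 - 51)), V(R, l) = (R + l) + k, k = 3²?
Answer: -764678/37 ≈ -20667.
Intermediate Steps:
k = 9
V(R, l) = 9 + R + l (V(R, l) = (R + l) + 9 = 9 + R + l)
X = -501423/37 (X = -7 + (-13439 - (9 + 96 + (-43 + 7)/(14 - 51))) = -7 + (-13439 - (9 + 96 - 36/(-37))) = -7 + (-13439 - (9 + 96 - 36*(-1/37))) = -7 + (-13439 - (9 + 96 + 36/37)) = -7 + (-13439 - 1*3921/37) = -7 + (-13439 - 3921/37) = -7 - 501164/37 = -501423/37 ≈ -13552.)
X - (-11031 - 1*(-18146)) = -501423/37 - (-11031 - 1*(-18146)) = -501423/37 - (-11031 + 18146) = -501423/37 - 1*7115 = -501423/37 - 7115 = -764678/37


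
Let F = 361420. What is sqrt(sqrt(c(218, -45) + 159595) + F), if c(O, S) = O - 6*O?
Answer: sqrt(361420 + sqrt(158505)) ≈ 601.51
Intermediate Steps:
c(O, S) = -5*O
sqrt(sqrt(c(218, -45) + 159595) + F) = sqrt(sqrt(-5*218 + 159595) + 361420) = sqrt(sqrt(-1090 + 159595) + 361420) = sqrt(sqrt(158505) + 361420) = sqrt(361420 + sqrt(158505))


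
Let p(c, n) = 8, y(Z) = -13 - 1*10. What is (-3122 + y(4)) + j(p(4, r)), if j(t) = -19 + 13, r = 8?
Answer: -3151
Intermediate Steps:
y(Z) = -23 (y(Z) = -13 - 10 = -23)
j(t) = -6
(-3122 + y(4)) + j(p(4, r)) = (-3122 - 23) - 6 = -3145 - 6 = -3151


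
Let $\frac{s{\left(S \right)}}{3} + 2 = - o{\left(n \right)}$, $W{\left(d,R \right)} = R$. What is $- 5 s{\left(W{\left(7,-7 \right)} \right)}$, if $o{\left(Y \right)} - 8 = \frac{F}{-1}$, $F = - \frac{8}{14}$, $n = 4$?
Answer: $\frac{1110}{7} \approx 158.57$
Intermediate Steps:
$F = - \frac{4}{7}$ ($F = \left(-8\right) \frac{1}{14} = - \frac{4}{7} \approx -0.57143$)
$o{\left(Y \right)} = \frac{60}{7}$ ($o{\left(Y \right)} = 8 - \frac{4}{7 \left(-1\right)} = 8 - - \frac{4}{7} = 8 + \frac{4}{7} = \frac{60}{7}$)
$s{\left(S \right)} = - \frac{222}{7}$ ($s{\left(S \right)} = -6 + 3 \left(\left(-1\right) \frac{60}{7}\right) = -6 + 3 \left(- \frac{60}{7}\right) = -6 - \frac{180}{7} = - \frac{222}{7}$)
$- 5 s{\left(W{\left(7,-7 \right)} \right)} = \left(-5\right) \left(- \frac{222}{7}\right) = \frac{1110}{7}$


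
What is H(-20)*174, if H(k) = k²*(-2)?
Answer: -139200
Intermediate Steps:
H(k) = -2*k²
H(-20)*174 = -2*(-20)²*174 = -2*400*174 = -800*174 = -139200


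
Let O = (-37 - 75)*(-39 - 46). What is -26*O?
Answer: -247520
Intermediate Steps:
O = 9520 (O = -112*(-85) = 9520)
-26*O = -26*9520 = -247520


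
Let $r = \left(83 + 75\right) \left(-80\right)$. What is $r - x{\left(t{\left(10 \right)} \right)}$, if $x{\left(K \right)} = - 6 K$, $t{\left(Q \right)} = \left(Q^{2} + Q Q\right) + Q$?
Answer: $-11380$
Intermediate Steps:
$t{\left(Q \right)} = Q + 2 Q^{2}$ ($t{\left(Q \right)} = \left(Q^{2} + Q^{2}\right) + Q = 2 Q^{2} + Q = Q + 2 Q^{2}$)
$r = -12640$ ($r = 158 \left(-80\right) = -12640$)
$r - x{\left(t{\left(10 \right)} \right)} = -12640 - - 6 \cdot 10 \left(1 + 2 \cdot 10\right) = -12640 - - 6 \cdot 10 \left(1 + 20\right) = -12640 - - 6 \cdot 10 \cdot 21 = -12640 - \left(-6\right) 210 = -12640 - -1260 = -12640 + 1260 = -11380$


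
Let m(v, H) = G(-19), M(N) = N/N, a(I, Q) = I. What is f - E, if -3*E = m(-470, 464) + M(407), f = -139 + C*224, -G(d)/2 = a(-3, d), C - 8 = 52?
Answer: 39910/3 ≈ 13303.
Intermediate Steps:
C = 60 (C = 8 + 52 = 60)
G(d) = 6 (G(d) = -2*(-3) = 6)
M(N) = 1
m(v, H) = 6
f = 13301 (f = -139 + 60*224 = -139 + 13440 = 13301)
E = -7/3 (E = -(6 + 1)/3 = -⅓*7 = -7/3 ≈ -2.3333)
f - E = 13301 - 1*(-7/3) = 13301 + 7/3 = 39910/3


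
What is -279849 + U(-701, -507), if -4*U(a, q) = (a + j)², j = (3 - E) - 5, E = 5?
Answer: -405165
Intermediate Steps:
j = -7 (j = (3 - 1*5) - 5 = (3 - 5) - 5 = -2 - 5 = -7)
U(a, q) = -(-7 + a)²/4 (U(a, q) = -(a - 7)²/4 = -(-7 + a)²/4)
-279849 + U(-701, -507) = -279849 - (-7 - 701)²/4 = -279849 - ¼*(-708)² = -279849 - ¼*501264 = -279849 - 125316 = -405165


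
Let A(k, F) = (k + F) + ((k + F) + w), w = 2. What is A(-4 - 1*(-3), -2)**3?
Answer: -64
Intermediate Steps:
A(k, F) = 2 + 2*F + 2*k (A(k, F) = (k + F) + ((k + F) + 2) = (F + k) + ((F + k) + 2) = (F + k) + (2 + F + k) = 2 + 2*F + 2*k)
A(-4 - 1*(-3), -2)**3 = (2 + 2*(-2) + 2*(-4 - 1*(-3)))**3 = (2 - 4 + 2*(-4 + 3))**3 = (2 - 4 + 2*(-1))**3 = (2 - 4 - 2)**3 = (-4)**3 = -64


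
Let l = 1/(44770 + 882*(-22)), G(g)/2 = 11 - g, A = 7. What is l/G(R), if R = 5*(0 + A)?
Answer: -1/1217568 ≈ -8.2131e-7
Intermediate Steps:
R = 35 (R = 5*(0 + 7) = 5*7 = 35)
G(g) = 22 - 2*g (G(g) = 2*(11 - g) = 22 - 2*g)
l = 1/25366 (l = 1/(44770 - 19404) = 1/25366 ≈ 3.9423e-5)
l/G(R) = 1/(25366*(22 - 2*35)) = 1/(25366*(22 - 70)) = (1/25366)/(-48) = (1/25366)*(-1/48) = -1/1217568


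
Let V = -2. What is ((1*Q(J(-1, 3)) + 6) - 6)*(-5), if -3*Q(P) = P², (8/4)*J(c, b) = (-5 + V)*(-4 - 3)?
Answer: 12005/12 ≈ 1000.4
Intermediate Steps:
J(c, b) = 49/2 (J(c, b) = ((-5 - 2)*(-4 - 3))/2 = (-7*(-7))/2 = (½)*49 = 49/2)
Q(P) = -P²/3
((1*Q(J(-1, 3)) + 6) - 6)*(-5) = ((1*(-(49/2)²/3) + 6) - 6)*(-5) = ((1*(-⅓*2401/4) + 6) - 6)*(-5) = ((1*(-2401/12) + 6) - 6)*(-5) = ((-2401/12 + 6) - 6)*(-5) = (-2329/12 - 6)*(-5) = -2401/12*(-5) = 12005/12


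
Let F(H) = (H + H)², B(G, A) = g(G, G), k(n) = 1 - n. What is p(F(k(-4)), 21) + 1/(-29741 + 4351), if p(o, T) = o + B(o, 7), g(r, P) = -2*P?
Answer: -2539001/25390 ≈ -100.00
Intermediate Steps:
B(G, A) = -2*G
F(H) = 4*H² (F(H) = (2*H)² = 4*H²)
p(o, T) = -o (p(o, T) = o - 2*o = -o)
p(F(k(-4)), 21) + 1/(-29741 + 4351) = -4*(1 - 1*(-4))² + 1/(-29741 + 4351) = -4*(1 + 4)² + 1/(-25390) = -4*5² - 1/25390 = -4*25 - 1/25390 = -1*100 - 1/25390 = -100 - 1/25390 = -2539001/25390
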